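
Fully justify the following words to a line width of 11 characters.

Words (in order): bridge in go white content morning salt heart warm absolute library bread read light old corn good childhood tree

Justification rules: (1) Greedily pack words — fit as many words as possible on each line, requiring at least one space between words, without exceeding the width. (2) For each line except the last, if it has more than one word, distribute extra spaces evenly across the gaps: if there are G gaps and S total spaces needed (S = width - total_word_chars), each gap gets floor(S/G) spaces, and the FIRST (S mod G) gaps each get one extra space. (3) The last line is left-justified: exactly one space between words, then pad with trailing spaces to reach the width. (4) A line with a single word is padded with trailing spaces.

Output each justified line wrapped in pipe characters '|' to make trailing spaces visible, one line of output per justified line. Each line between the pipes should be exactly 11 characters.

Line 1: ['bridge', 'in'] (min_width=9, slack=2)
Line 2: ['go', 'white'] (min_width=8, slack=3)
Line 3: ['content'] (min_width=7, slack=4)
Line 4: ['morning'] (min_width=7, slack=4)
Line 5: ['salt', 'heart'] (min_width=10, slack=1)
Line 6: ['warm'] (min_width=4, slack=7)
Line 7: ['absolute'] (min_width=8, slack=3)
Line 8: ['library'] (min_width=7, slack=4)
Line 9: ['bread', 'read'] (min_width=10, slack=1)
Line 10: ['light', 'old'] (min_width=9, slack=2)
Line 11: ['corn', 'good'] (min_width=9, slack=2)
Line 12: ['childhood'] (min_width=9, slack=2)
Line 13: ['tree'] (min_width=4, slack=7)

Answer: |bridge   in|
|go    white|
|content    |
|morning    |
|salt  heart|
|warm       |
|absolute   |
|library    |
|bread  read|
|light   old|
|corn   good|
|childhood  |
|tree       |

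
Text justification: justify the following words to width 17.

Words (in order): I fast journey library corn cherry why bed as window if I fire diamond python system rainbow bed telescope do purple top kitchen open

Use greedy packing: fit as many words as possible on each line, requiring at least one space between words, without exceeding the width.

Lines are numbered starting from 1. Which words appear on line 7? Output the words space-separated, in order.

Line 1: ['I', 'fast', 'journey'] (min_width=14, slack=3)
Line 2: ['library', 'corn'] (min_width=12, slack=5)
Line 3: ['cherry', 'why', 'bed', 'as'] (min_width=17, slack=0)
Line 4: ['window', 'if', 'I', 'fire'] (min_width=16, slack=1)
Line 5: ['diamond', 'python'] (min_width=14, slack=3)
Line 6: ['system', 'rainbow'] (min_width=14, slack=3)
Line 7: ['bed', 'telescope', 'do'] (min_width=16, slack=1)
Line 8: ['purple', 'top'] (min_width=10, slack=7)
Line 9: ['kitchen', 'open'] (min_width=12, slack=5)

Answer: bed telescope do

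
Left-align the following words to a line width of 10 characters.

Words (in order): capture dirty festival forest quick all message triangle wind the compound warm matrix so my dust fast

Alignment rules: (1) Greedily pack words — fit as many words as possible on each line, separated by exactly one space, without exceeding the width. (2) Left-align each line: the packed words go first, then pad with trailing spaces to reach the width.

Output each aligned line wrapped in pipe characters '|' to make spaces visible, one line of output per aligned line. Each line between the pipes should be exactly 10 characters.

Answer: |capture   |
|dirty     |
|festival  |
|forest    |
|quick all |
|message   |
|triangle  |
|wind the  |
|compound  |
|warm      |
|matrix so |
|my dust   |
|fast      |

Derivation:
Line 1: ['capture'] (min_width=7, slack=3)
Line 2: ['dirty'] (min_width=5, slack=5)
Line 3: ['festival'] (min_width=8, slack=2)
Line 4: ['forest'] (min_width=6, slack=4)
Line 5: ['quick', 'all'] (min_width=9, slack=1)
Line 6: ['message'] (min_width=7, slack=3)
Line 7: ['triangle'] (min_width=8, slack=2)
Line 8: ['wind', 'the'] (min_width=8, slack=2)
Line 9: ['compound'] (min_width=8, slack=2)
Line 10: ['warm'] (min_width=4, slack=6)
Line 11: ['matrix', 'so'] (min_width=9, slack=1)
Line 12: ['my', 'dust'] (min_width=7, slack=3)
Line 13: ['fast'] (min_width=4, slack=6)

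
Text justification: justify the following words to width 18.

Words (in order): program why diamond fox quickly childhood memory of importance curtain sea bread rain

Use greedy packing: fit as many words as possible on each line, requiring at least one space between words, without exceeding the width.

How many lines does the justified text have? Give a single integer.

Line 1: ['program', 'why'] (min_width=11, slack=7)
Line 2: ['diamond', 'fox'] (min_width=11, slack=7)
Line 3: ['quickly', 'childhood'] (min_width=17, slack=1)
Line 4: ['memory', 'of'] (min_width=9, slack=9)
Line 5: ['importance', 'curtain'] (min_width=18, slack=0)
Line 6: ['sea', 'bread', 'rain'] (min_width=14, slack=4)
Total lines: 6

Answer: 6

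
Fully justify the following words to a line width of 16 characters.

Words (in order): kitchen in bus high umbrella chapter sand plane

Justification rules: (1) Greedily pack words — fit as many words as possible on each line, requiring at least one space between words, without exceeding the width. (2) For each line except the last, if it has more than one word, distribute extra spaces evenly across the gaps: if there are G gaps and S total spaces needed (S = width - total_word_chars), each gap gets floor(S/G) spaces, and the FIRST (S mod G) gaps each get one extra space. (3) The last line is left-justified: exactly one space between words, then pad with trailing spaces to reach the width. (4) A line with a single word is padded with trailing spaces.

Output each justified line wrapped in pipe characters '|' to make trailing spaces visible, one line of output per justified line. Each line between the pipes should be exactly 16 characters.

Answer: |kitchen  in  bus|
|high    umbrella|
|chapter     sand|
|plane           |

Derivation:
Line 1: ['kitchen', 'in', 'bus'] (min_width=14, slack=2)
Line 2: ['high', 'umbrella'] (min_width=13, slack=3)
Line 3: ['chapter', 'sand'] (min_width=12, slack=4)
Line 4: ['plane'] (min_width=5, slack=11)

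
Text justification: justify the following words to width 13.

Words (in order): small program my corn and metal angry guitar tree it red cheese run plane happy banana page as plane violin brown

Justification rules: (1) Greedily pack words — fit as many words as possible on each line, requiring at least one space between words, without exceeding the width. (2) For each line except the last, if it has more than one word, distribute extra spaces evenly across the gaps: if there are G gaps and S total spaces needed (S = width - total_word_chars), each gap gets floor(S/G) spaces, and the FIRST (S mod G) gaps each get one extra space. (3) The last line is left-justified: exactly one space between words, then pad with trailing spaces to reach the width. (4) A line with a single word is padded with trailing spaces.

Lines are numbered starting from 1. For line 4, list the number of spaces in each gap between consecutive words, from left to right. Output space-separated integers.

Line 1: ['small', 'program'] (min_width=13, slack=0)
Line 2: ['my', 'corn', 'and'] (min_width=11, slack=2)
Line 3: ['metal', 'angry'] (min_width=11, slack=2)
Line 4: ['guitar', 'tree'] (min_width=11, slack=2)
Line 5: ['it', 'red', 'cheese'] (min_width=13, slack=0)
Line 6: ['run', 'plane'] (min_width=9, slack=4)
Line 7: ['happy', 'banana'] (min_width=12, slack=1)
Line 8: ['page', 'as', 'plane'] (min_width=13, slack=0)
Line 9: ['violin', 'brown'] (min_width=12, slack=1)

Answer: 3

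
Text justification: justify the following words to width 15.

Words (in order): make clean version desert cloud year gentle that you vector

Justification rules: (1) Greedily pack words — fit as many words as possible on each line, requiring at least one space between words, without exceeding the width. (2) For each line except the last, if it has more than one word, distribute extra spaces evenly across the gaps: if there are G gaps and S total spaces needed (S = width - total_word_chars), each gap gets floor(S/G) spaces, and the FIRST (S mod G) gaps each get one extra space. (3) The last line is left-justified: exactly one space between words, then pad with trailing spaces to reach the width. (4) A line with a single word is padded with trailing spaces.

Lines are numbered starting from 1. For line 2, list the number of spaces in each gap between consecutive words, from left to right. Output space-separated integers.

Answer: 2

Derivation:
Line 1: ['make', 'clean'] (min_width=10, slack=5)
Line 2: ['version', 'desert'] (min_width=14, slack=1)
Line 3: ['cloud', 'year'] (min_width=10, slack=5)
Line 4: ['gentle', 'that', 'you'] (min_width=15, slack=0)
Line 5: ['vector'] (min_width=6, slack=9)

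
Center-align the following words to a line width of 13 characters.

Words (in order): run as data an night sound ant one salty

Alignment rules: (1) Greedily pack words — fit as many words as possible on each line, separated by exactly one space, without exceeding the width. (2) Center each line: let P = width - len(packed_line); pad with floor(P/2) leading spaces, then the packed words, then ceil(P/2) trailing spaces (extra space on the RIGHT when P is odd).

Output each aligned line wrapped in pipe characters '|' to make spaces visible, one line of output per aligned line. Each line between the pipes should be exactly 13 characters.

Line 1: ['run', 'as', 'data'] (min_width=11, slack=2)
Line 2: ['an', 'night'] (min_width=8, slack=5)
Line 3: ['sound', 'ant', 'one'] (min_width=13, slack=0)
Line 4: ['salty'] (min_width=5, slack=8)

Answer: | run as data |
|  an night   |
|sound ant one|
|    salty    |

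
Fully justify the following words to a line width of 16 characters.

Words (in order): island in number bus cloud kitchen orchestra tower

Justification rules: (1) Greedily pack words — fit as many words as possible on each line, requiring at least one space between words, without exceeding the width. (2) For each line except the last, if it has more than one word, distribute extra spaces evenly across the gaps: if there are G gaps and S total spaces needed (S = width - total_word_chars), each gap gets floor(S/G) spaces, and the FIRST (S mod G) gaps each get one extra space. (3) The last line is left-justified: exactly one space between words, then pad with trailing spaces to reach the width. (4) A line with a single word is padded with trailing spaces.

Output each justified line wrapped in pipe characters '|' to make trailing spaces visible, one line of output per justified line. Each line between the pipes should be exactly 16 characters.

Line 1: ['island', 'in', 'number'] (min_width=16, slack=0)
Line 2: ['bus', 'cloud'] (min_width=9, slack=7)
Line 3: ['kitchen'] (min_width=7, slack=9)
Line 4: ['orchestra', 'tower'] (min_width=15, slack=1)

Answer: |island in number|
|bus        cloud|
|kitchen         |
|orchestra tower |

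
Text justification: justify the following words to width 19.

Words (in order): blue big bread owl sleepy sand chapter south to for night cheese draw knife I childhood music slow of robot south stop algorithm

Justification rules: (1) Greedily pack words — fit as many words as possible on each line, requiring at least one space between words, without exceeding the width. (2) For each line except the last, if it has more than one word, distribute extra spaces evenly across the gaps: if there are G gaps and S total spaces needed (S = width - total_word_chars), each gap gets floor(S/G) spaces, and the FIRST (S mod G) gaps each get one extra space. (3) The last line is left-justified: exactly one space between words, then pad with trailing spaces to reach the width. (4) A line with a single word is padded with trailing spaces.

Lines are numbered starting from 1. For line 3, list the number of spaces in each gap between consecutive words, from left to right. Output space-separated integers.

Line 1: ['blue', 'big', 'bread', 'owl'] (min_width=18, slack=1)
Line 2: ['sleepy', 'sand', 'chapter'] (min_width=19, slack=0)
Line 3: ['south', 'to', 'for', 'night'] (min_width=18, slack=1)
Line 4: ['cheese', 'draw', 'knife', 'I'] (min_width=19, slack=0)
Line 5: ['childhood', 'music'] (min_width=15, slack=4)
Line 6: ['slow', 'of', 'robot', 'south'] (min_width=19, slack=0)
Line 7: ['stop', 'algorithm'] (min_width=14, slack=5)

Answer: 2 1 1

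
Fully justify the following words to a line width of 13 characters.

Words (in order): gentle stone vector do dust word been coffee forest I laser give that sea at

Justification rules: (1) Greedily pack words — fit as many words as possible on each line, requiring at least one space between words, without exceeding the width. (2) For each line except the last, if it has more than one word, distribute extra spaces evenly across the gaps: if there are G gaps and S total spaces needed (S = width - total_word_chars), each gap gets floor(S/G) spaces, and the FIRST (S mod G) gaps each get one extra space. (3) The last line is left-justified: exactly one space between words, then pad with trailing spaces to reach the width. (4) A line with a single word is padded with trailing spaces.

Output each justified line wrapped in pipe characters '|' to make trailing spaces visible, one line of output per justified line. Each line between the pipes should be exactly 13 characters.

Line 1: ['gentle', 'stone'] (min_width=12, slack=1)
Line 2: ['vector', 'do'] (min_width=9, slack=4)
Line 3: ['dust', 'word'] (min_width=9, slack=4)
Line 4: ['been', 'coffee'] (min_width=11, slack=2)
Line 5: ['forest', 'I'] (min_width=8, slack=5)
Line 6: ['laser', 'give'] (min_width=10, slack=3)
Line 7: ['that', 'sea', 'at'] (min_width=11, slack=2)

Answer: |gentle  stone|
|vector     do|
|dust     word|
|been   coffee|
|forest      I|
|laser    give|
|that sea at  |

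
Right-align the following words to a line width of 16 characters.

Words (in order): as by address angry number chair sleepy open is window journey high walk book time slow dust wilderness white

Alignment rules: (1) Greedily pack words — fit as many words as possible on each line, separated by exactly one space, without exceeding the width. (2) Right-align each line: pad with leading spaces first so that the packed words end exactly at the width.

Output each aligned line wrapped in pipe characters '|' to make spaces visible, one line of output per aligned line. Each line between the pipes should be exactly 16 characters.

Answer: |   as by address|
|    angry number|
|    chair sleepy|
|  open is window|
|    journey high|
|  walk book time|
|       slow dust|
|wilderness white|

Derivation:
Line 1: ['as', 'by', 'address'] (min_width=13, slack=3)
Line 2: ['angry', 'number'] (min_width=12, slack=4)
Line 3: ['chair', 'sleepy'] (min_width=12, slack=4)
Line 4: ['open', 'is', 'window'] (min_width=14, slack=2)
Line 5: ['journey', 'high'] (min_width=12, slack=4)
Line 6: ['walk', 'book', 'time'] (min_width=14, slack=2)
Line 7: ['slow', 'dust'] (min_width=9, slack=7)
Line 8: ['wilderness', 'white'] (min_width=16, slack=0)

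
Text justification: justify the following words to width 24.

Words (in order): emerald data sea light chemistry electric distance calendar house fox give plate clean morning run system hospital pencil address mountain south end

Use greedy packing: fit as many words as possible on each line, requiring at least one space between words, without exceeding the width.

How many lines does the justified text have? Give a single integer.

Answer: 7

Derivation:
Line 1: ['emerald', 'data', 'sea', 'light'] (min_width=22, slack=2)
Line 2: ['chemistry', 'electric'] (min_width=18, slack=6)
Line 3: ['distance', 'calendar', 'house'] (min_width=23, slack=1)
Line 4: ['fox', 'give', 'plate', 'clean'] (min_width=20, slack=4)
Line 5: ['morning', 'run', 'system'] (min_width=18, slack=6)
Line 6: ['hospital', 'pencil', 'address'] (min_width=23, slack=1)
Line 7: ['mountain', 'south', 'end'] (min_width=18, slack=6)
Total lines: 7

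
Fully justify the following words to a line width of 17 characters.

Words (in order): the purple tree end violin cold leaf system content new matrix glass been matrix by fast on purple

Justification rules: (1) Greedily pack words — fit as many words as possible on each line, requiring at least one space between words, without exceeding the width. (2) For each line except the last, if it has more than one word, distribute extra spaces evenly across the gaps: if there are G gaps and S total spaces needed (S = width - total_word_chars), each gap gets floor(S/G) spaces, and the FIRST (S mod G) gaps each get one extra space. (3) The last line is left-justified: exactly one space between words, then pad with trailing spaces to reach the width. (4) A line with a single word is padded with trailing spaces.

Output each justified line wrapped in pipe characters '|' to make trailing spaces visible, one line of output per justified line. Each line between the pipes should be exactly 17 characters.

Answer: |the  purple  tree|
|end  violin  cold|
|leaf       system|
|content       new|
|matrix glass been|
|matrix by fast on|
|purple           |

Derivation:
Line 1: ['the', 'purple', 'tree'] (min_width=15, slack=2)
Line 2: ['end', 'violin', 'cold'] (min_width=15, slack=2)
Line 3: ['leaf', 'system'] (min_width=11, slack=6)
Line 4: ['content', 'new'] (min_width=11, slack=6)
Line 5: ['matrix', 'glass', 'been'] (min_width=17, slack=0)
Line 6: ['matrix', 'by', 'fast', 'on'] (min_width=17, slack=0)
Line 7: ['purple'] (min_width=6, slack=11)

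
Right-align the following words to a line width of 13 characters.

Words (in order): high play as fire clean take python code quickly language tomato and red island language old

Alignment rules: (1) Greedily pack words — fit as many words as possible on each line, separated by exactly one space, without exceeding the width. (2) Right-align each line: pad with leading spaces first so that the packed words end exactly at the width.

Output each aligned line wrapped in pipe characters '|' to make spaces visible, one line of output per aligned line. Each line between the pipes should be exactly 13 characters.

Line 1: ['high', 'play', 'as'] (min_width=12, slack=1)
Line 2: ['fire', 'clean'] (min_width=10, slack=3)
Line 3: ['take', 'python'] (min_width=11, slack=2)
Line 4: ['code', 'quickly'] (min_width=12, slack=1)
Line 5: ['language'] (min_width=8, slack=5)
Line 6: ['tomato', 'and'] (min_width=10, slack=3)
Line 7: ['red', 'island'] (min_width=10, slack=3)
Line 8: ['language', 'old'] (min_width=12, slack=1)

Answer: | high play as|
|   fire clean|
|  take python|
| code quickly|
|     language|
|   tomato and|
|   red island|
| language old|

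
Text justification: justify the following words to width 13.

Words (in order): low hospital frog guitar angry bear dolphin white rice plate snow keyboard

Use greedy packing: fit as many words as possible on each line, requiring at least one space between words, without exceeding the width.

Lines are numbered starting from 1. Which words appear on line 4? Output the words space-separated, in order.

Answer: dolphin white

Derivation:
Line 1: ['low', 'hospital'] (min_width=12, slack=1)
Line 2: ['frog', 'guitar'] (min_width=11, slack=2)
Line 3: ['angry', 'bear'] (min_width=10, slack=3)
Line 4: ['dolphin', 'white'] (min_width=13, slack=0)
Line 5: ['rice', 'plate'] (min_width=10, slack=3)
Line 6: ['snow', 'keyboard'] (min_width=13, slack=0)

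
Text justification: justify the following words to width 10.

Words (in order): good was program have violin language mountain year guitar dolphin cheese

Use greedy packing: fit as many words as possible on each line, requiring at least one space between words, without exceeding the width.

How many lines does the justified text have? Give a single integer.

Answer: 10

Derivation:
Line 1: ['good', 'was'] (min_width=8, slack=2)
Line 2: ['program'] (min_width=7, slack=3)
Line 3: ['have'] (min_width=4, slack=6)
Line 4: ['violin'] (min_width=6, slack=4)
Line 5: ['language'] (min_width=8, slack=2)
Line 6: ['mountain'] (min_width=8, slack=2)
Line 7: ['year'] (min_width=4, slack=6)
Line 8: ['guitar'] (min_width=6, slack=4)
Line 9: ['dolphin'] (min_width=7, slack=3)
Line 10: ['cheese'] (min_width=6, slack=4)
Total lines: 10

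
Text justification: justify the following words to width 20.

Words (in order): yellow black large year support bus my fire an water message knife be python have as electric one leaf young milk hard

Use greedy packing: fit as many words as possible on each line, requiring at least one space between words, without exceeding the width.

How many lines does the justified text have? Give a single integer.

Line 1: ['yellow', 'black', 'large'] (min_width=18, slack=2)
Line 2: ['year', 'support', 'bus', 'my'] (min_width=19, slack=1)
Line 3: ['fire', 'an', 'water'] (min_width=13, slack=7)
Line 4: ['message', 'knife', 'be'] (min_width=16, slack=4)
Line 5: ['python', 'have', 'as'] (min_width=14, slack=6)
Line 6: ['electric', 'one', 'leaf'] (min_width=17, slack=3)
Line 7: ['young', 'milk', 'hard'] (min_width=15, slack=5)
Total lines: 7

Answer: 7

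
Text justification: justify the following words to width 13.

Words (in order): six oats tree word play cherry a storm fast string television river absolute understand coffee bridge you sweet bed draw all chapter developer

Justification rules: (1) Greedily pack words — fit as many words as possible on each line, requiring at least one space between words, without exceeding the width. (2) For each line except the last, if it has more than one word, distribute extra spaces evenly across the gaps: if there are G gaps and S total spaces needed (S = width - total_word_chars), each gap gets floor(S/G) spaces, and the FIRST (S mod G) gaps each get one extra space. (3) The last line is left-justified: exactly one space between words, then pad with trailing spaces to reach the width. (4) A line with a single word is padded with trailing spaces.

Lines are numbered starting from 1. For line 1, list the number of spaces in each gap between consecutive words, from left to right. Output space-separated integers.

Line 1: ['six', 'oats', 'tree'] (min_width=13, slack=0)
Line 2: ['word', 'play'] (min_width=9, slack=4)
Line 3: ['cherry', 'a'] (min_width=8, slack=5)
Line 4: ['storm', 'fast'] (min_width=10, slack=3)
Line 5: ['string'] (min_width=6, slack=7)
Line 6: ['television'] (min_width=10, slack=3)
Line 7: ['river'] (min_width=5, slack=8)
Line 8: ['absolute'] (min_width=8, slack=5)
Line 9: ['understand'] (min_width=10, slack=3)
Line 10: ['coffee', 'bridge'] (min_width=13, slack=0)
Line 11: ['you', 'sweet', 'bed'] (min_width=13, slack=0)
Line 12: ['draw', 'all'] (min_width=8, slack=5)
Line 13: ['chapter'] (min_width=7, slack=6)
Line 14: ['developer'] (min_width=9, slack=4)

Answer: 1 1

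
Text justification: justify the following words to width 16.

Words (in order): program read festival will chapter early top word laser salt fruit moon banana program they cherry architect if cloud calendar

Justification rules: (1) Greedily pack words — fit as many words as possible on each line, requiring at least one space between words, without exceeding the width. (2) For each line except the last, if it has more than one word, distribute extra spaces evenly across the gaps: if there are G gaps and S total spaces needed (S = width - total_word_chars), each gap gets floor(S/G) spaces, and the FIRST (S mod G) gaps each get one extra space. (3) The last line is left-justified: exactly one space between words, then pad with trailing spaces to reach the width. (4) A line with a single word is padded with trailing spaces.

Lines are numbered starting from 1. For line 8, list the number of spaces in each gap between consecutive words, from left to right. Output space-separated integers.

Line 1: ['program', 'read'] (min_width=12, slack=4)
Line 2: ['festival', 'will'] (min_width=13, slack=3)
Line 3: ['chapter', 'early'] (min_width=13, slack=3)
Line 4: ['top', 'word', 'laser'] (min_width=14, slack=2)
Line 5: ['salt', 'fruit', 'moon'] (min_width=15, slack=1)
Line 6: ['banana', 'program'] (min_width=14, slack=2)
Line 7: ['they', 'cherry'] (min_width=11, slack=5)
Line 8: ['architect', 'if'] (min_width=12, slack=4)
Line 9: ['cloud', 'calendar'] (min_width=14, slack=2)

Answer: 5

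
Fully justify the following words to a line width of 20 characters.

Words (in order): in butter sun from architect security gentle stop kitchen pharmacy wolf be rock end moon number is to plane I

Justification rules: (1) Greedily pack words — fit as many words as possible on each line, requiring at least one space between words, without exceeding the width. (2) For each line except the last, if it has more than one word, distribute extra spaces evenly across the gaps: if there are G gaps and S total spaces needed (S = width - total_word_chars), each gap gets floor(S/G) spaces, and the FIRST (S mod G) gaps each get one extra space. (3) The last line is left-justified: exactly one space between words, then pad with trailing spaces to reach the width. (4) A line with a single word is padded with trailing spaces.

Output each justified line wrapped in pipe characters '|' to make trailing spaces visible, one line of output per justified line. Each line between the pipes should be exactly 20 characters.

Line 1: ['in', 'butter', 'sun', 'from'] (min_width=18, slack=2)
Line 2: ['architect', 'security'] (min_width=18, slack=2)
Line 3: ['gentle', 'stop', 'kitchen'] (min_width=19, slack=1)
Line 4: ['pharmacy', 'wolf', 'be'] (min_width=16, slack=4)
Line 5: ['rock', 'end', 'moon', 'number'] (min_width=20, slack=0)
Line 6: ['is', 'to', 'plane', 'I'] (min_width=13, slack=7)

Answer: |in  butter  sun from|
|architect   security|
|gentle  stop kitchen|
|pharmacy   wolf   be|
|rock end moon number|
|is to plane I       |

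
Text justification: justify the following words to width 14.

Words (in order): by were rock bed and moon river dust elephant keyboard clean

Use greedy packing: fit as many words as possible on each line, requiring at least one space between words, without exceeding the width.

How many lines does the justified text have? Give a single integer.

Answer: 5

Derivation:
Line 1: ['by', 'were', 'rock'] (min_width=12, slack=2)
Line 2: ['bed', 'and', 'moon'] (min_width=12, slack=2)
Line 3: ['river', 'dust'] (min_width=10, slack=4)
Line 4: ['elephant'] (min_width=8, slack=6)
Line 5: ['keyboard', 'clean'] (min_width=14, slack=0)
Total lines: 5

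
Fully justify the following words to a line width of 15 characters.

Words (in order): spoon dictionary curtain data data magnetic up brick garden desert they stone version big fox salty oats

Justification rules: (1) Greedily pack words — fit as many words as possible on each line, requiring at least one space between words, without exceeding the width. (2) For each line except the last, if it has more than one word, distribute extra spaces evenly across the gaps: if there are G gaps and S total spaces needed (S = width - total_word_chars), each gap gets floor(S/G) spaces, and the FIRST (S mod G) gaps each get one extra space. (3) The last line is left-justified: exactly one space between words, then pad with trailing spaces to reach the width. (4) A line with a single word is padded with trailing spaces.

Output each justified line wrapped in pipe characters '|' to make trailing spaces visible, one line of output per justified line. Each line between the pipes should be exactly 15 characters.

Answer: |spoon          |
|dictionary     |
|curtain    data|
|data   magnetic|
|up brick garden|
|desert     they|
|stone   version|
|big  fox  salty|
|oats           |

Derivation:
Line 1: ['spoon'] (min_width=5, slack=10)
Line 2: ['dictionary'] (min_width=10, slack=5)
Line 3: ['curtain', 'data'] (min_width=12, slack=3)
Line 4: ['data', 'magnetic'] (min_width=13, slack=2)
Line 5: ['up', 'brick', 'garden'] (min_width=15, slack=0)
Line 6: ['desert', 'they'] (min_width=11, slack=4)
Line 7: ['stone', 'version'] (min_width=13, slack=2)
Line 8: ['big', 'fox', 'salty'] (min_width=13, slack=2)
Line 9: ['oats'] (min_width=4, slack=11)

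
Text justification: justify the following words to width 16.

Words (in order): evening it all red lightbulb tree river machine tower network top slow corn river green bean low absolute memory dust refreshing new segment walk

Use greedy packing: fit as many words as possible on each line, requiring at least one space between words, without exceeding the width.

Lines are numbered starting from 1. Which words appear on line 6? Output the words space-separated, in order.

Answer: corn river green

Derivation:
Line 1: ['evening', 'it', 'all'] (min_width=14, slack=2)
Line 2: ['red', 'lightbulb'] (min_width=13, slack=3)
Line 3: ['tree', 'river'] (min_width=10, slack=6)
Line 4: ['machine', 'tower'] (min_width=13, slack=3)
Line 5: ['network', 'top', 'slow'] (min_width=16, slack=0)
Line 6: ['corn', 'river', 'green'] (min_width=16, slack=0)
Line 7: ['bean', 'low'] (min_width=8, slack=8)
Line 8: ['absolute', 'memory'] (min_width=15, slack=1)
Line 9: ['dust', 'refreshing'] (min_width=15, slack=1)
Line 10: ['new', 'segment', 'walk'] (min_width=16, slack=0)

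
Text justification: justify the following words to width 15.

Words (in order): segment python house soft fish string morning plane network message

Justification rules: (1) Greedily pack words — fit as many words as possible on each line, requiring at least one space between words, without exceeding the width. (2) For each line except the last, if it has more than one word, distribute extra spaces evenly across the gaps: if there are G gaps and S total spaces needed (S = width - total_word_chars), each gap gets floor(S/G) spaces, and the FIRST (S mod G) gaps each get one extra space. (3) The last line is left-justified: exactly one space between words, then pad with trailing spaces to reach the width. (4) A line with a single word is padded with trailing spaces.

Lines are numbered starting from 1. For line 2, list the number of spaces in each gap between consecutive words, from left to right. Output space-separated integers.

Answer: 1 1

Derivation:
Line 1: ['segment', 'python'] (min_width=14, slack=1)
Line 2: ['house', 'soft', 'fish'] (min_width=15, slack=0)
Line 3: ['string', 'morning'] (min_width=14, slack=1)
Line 4: ['plane', 'network'] (min_width=13, slack=2)
Line 5: ['message'] (min_width=7, slack=8)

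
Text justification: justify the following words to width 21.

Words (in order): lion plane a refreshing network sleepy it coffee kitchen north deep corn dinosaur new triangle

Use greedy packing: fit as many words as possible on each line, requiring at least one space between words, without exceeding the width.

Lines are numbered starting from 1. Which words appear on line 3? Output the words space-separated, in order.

Line 1: ['lion', 'plane', 'a'] (min_width=12, slack=9)
Line 2: ['refreshing', 'network'] (min_width=18, slack=3)
Line 3: ['sleepy', 'it', 'coffee'] (min_width=16, slack=5)
Line 4: ['kitchen', 'north', 'deep'] (min_width=18, slack=3)
Line 5: ['corn', 'dinosaur', 'new'] (min_width=17, slack=4)
Line 6: ['triangle'] (min_width=8, slack=13)

Answer: sleepy it coffee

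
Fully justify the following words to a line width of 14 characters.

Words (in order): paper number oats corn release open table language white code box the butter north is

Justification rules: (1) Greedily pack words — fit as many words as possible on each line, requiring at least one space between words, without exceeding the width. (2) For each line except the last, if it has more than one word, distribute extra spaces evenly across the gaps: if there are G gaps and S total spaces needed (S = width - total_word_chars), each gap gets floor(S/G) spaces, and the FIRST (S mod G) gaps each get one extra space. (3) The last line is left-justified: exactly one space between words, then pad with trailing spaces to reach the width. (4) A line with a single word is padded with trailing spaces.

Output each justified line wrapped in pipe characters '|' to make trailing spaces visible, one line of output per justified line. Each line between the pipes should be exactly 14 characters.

Line 1: ['paper', 'number'] (min_width=12, slack=2)
Line 2: ['oats', 'corn'] (min_width=9, slack=5)
Line 3: ['release', 'open'] (min_width=12, slack=2)
Line 4: ['table', 'language'] (min_width=14, slack=0)
Line 5: ['white', 'code', 'box'] (min_width=14, slack=0)
Line 6: ['the', 'butter'] (min_width=10, slack=4)
Line 7: ['north', 'is'] (min_width=8, slack=6)

Answer: |paper   number|
|oats      corn|
|release   open|
|table language|
|white code box|
|the     butter|
|north is      |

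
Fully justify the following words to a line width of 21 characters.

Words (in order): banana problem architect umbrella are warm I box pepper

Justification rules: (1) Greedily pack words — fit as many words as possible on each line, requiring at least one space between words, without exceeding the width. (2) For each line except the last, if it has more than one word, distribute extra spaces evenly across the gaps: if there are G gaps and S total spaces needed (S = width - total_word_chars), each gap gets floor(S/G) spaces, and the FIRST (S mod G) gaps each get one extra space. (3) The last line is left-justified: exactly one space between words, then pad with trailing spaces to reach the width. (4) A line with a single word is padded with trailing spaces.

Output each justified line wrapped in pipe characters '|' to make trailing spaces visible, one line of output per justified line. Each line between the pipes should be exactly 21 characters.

Answer: |banana        problem|
|architect    umbrella|
|are warm I box pepper|

Derivation:
Line 1: ['banana', 'problem'] (min_width=14, slack=7)
Line 2: ['architect', 'umbrella'] (min_width=18, slack=3)
Line 3: ['are', 'warm', 'I', 'box', 'pepper'] (min_width=21, slack=0)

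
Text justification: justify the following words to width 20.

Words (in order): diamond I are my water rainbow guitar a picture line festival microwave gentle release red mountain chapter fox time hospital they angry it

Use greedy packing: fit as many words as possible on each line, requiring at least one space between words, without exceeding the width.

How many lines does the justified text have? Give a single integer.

Answer: 8

Derivation:
Line 1: ['diamond', 'I', 'are', 'my'] (min_width=16, slack=4)
Line 2: ['water', 'rainbow', 'guitar'] (min_width=20, slack=0)
Line 3: ['a', 'picture', 'line'] (min_width=14, slack=6)
Line 4: ['festival', 'microwave'] (min_width=18, slack=2)
Line 5: ['gentle', 'release', 'red'] (min_width=18, slack=2)
Line 6: ['mountain', 'chapter', 'fox'] (min_width=20, slack=0)
Line 7: ['time', 'hospital', 'they'] (min_width=18, slack=2)
Line 8: ['angry', 'it'] (min_width=8, slack=12)
Total lines: 8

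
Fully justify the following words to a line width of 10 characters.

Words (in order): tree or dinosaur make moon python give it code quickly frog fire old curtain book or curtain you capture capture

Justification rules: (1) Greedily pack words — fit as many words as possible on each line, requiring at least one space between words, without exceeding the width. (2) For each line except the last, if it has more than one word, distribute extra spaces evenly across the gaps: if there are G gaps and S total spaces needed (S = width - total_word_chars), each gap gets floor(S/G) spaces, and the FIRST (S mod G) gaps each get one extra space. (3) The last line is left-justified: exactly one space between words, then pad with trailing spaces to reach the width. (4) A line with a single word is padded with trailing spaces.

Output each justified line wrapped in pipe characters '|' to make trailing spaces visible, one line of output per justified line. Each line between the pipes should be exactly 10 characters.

Answer: |tree    or|
|dinosaur  |
|make  moon|
|python    |
|give    it|
|code      |
|quickly   |
|frog  fire|
|old       |
|curtain   |
|book    or|
|curtain   |
|you       |
|capture   |
|capture   |

Derivation:
Line 1: ['tree', 'or'] (min_width=7, slack=3)
Line 2: ['dinosaur'] (min_width=8, slack=2)
Line 3: ['make', 'moon'] (min_width=9, slack=1)
Line 4: ['python'] (min_width=6, slack=4)
Line 5: ['give', 'it'] (min_width=7, slack=3)
Line 6: ['code'] (min_width=4, slack=6)
Line 7: ['quickly'] (min_width=7, slack=3)
Line 8: ['frog', 'fire'] (min_width=9, slack=1)
Line 9: ['old'] (min_width=3, slack=7)
Line 10: ['curtain'] (min_width=7, slack=3)
Line 11: ['book', 'or'] (min_width=7, slack=3)
Line 12: ['curtain'] (min_width=7, slack=3)
Line 13: ['you'] (min_width=3, slack=7)
Line 14: ['capture'] (min_width=7, slack=3)
Line 15: ['capture'] (min_width=7, slack=3)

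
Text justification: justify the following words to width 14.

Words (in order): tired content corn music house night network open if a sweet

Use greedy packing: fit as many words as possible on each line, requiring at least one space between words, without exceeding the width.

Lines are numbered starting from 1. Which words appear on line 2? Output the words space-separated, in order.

Line 1: ['tired', 'content'] (min_width=13, slack=1)
Line 2: ['corn', 'music'] (min_width=10, slack=4)
Line 3: ['house', 'night'] (min_width=11, slack=3)
Line 4: ['network', 'open'] (min_width=12, slack=2)
Line 5: ['if', 'a', 'sweet'] (min_width=10, slack=4)

Answer: corn music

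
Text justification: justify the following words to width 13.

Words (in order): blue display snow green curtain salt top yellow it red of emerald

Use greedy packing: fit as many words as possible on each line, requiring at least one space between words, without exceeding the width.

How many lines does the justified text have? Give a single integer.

Line 1: ['blue', 'display'] (min_width=12, slack=1)
Line 2: ['snow', 'green'] (min_width=10, slack=3)
Line 3: ['curtain', 'salt'] (min_width=12, slack=1)
Line 4: ['top', 'yellow', 'it'] (min_width=13, slack=0)
Line 5: ['red', 'of'] (min_width=6, slack=7)
Line 6: ['emerald'] (min_width=7, slack=6)
Total lines: 6

Answer: 6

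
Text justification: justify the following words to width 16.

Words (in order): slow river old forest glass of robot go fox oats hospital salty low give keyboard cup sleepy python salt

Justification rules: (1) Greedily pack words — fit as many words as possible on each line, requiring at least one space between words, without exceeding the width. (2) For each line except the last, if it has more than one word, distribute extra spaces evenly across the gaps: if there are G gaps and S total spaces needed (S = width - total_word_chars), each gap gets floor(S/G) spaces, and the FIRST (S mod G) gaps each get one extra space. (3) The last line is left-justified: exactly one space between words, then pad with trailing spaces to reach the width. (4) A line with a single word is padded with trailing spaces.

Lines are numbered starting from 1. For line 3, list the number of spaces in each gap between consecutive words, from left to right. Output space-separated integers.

Answer: 3 3

Derivation:
Line 1: ['slow', 'river', 'old'] (min_width=14, slack=2)
Line 2: ['forest', 'glass', 'of'] (min_width=15, slack=1)
Line 3: ['robot', 'go', 'fox'] (min_width=12, slack=4)
Line 4: ['oats', 'hospital'] (min_width=13, slack=3)
Line 5: ['salty', 'low', 'give'] (min_width=14, slack=2)
Line 6: ['keyboard', 'cup'] (min_width=12, slack=4)
Line 7: ['sleepy', 'python'] (min_width=13, slack=3)
Line 8: ['salt'] (min_width=4, slack=12)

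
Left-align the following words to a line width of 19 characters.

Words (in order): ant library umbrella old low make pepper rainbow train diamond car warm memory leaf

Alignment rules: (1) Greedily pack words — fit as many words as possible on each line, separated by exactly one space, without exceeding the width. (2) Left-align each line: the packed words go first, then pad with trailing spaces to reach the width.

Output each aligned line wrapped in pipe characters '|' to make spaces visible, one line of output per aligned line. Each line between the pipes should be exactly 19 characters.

Line 1: ['ant', 'library'] (min_width=11, slack=8)
Line 2: ['umbrella', 'old', 'low'] (min_width=16, slack=3)
Line 3: ['make', 'pepper', 'rainbow'] (min_width=19, slack=0)
Line 4: ['train', 'diamond', 'car'] (min_width=17, slack=2)
Line 5: ['warm', 'memory', 'leaf'] (min_width=16, slack=3)

Answer: |ant library        |
|umbrella old low   |
|make pepper rainbow|
|train diamond car  |
|warm memory leaf   |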